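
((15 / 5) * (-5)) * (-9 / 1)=135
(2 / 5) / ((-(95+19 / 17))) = -17 / 4085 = -0.00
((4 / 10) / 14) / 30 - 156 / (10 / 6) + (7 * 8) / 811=-79645469 / 851550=-93.53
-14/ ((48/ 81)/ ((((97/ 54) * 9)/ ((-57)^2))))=-0.12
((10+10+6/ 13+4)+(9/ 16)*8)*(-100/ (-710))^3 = 376500/ 4652843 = 0.08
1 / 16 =0.06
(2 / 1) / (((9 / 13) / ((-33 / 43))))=-286 / 129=-2.22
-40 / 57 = -0.70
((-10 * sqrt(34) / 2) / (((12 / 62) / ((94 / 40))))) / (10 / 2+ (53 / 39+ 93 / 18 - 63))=18941 * sqrt(34) / 16060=6.88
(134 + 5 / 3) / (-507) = -0.27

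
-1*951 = -951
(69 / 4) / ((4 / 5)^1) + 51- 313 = -3847 / 16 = -240.44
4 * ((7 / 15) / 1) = 28 / 15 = 1.87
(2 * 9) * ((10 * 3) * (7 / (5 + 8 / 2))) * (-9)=-3780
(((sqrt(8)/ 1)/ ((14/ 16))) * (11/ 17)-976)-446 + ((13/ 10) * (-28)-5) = -7317/ 5 + 176 * sqrt(2)/ 119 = -1461.31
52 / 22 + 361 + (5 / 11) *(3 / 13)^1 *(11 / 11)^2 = 51976 / 143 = 363.47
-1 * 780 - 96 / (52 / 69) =-11796 / 13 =-907.38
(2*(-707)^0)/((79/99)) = 198/79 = 2.51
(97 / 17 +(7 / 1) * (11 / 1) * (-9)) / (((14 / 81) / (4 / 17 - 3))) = 22240494 / 2023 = 10993.82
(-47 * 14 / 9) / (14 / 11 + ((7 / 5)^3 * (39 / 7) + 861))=-64625 / 775701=-0.08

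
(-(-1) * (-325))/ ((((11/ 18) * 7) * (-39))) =150/ 77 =1.95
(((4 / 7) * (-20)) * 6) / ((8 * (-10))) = 6 / 7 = 0.86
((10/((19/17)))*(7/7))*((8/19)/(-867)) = -80/18411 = -0.00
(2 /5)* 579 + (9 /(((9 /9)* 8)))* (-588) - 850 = -12799 /10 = -1279.90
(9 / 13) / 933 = 0.00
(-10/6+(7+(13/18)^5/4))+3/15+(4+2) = 437716817/37791360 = 11.58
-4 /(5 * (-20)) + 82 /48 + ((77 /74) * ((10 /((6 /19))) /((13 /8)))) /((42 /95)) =41223707 /865800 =47.61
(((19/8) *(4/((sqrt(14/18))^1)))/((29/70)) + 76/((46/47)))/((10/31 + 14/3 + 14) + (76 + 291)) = 26505 *sqrt(7)/1041013 + 166098/825631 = 0.27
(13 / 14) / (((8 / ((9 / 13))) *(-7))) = -9 / 784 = -0.01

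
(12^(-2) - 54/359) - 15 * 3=-2333737/51696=-45.14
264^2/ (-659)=-69696/ 659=-105.76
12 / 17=0.71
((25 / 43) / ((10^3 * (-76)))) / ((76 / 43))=-0.00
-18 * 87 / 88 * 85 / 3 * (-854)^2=-4044968865 / 11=-367724442.27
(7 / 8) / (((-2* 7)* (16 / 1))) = -1 / 256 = -0.00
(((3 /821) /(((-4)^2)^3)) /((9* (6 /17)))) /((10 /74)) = 629 /302653440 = 0.00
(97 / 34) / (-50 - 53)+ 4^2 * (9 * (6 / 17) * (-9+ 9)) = -97 / 3502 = -0.03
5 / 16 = 0.31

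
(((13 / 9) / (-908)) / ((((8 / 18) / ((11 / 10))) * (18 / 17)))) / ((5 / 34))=-41327 / 1634400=-0.03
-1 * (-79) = 79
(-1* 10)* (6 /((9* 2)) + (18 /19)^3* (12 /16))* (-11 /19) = 2197910 /390963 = 5.62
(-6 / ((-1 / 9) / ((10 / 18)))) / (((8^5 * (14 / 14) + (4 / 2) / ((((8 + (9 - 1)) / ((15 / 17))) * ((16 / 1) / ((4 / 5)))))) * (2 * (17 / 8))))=768 / 3565159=0.00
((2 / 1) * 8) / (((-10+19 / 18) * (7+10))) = -288 / 2737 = -0.11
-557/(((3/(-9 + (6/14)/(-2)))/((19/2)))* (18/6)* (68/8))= 455069/714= 637.35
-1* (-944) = 944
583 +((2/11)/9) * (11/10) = 583.02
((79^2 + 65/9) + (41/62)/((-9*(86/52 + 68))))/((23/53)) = 167322720433/11621187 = 14398.07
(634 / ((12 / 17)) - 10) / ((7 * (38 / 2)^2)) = 5329 / 15162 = 0.35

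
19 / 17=1.12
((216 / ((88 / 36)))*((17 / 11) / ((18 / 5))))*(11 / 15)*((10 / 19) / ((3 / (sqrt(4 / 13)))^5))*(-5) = -54400*sqrt(13) / 12397671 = -0.02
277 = 277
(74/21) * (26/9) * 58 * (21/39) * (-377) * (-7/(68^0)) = 22653176/27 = 839006.52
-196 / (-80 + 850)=-14 / 55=-0.25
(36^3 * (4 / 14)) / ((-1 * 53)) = -93312 / 371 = -251.51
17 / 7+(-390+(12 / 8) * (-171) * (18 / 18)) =-9017 / 14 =-644.07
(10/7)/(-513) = -0.00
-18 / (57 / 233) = -1398 / 19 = -73.58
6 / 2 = 3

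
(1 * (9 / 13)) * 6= 54 / 13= 4.15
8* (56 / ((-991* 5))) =-448 / 4955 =-0.09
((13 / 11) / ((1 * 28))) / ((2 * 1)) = 13 / 616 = 0.02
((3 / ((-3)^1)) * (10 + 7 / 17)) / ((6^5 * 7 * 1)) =-59 / 308448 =-0.00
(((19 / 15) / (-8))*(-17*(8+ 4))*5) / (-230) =-323 / 460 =-0.70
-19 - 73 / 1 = -92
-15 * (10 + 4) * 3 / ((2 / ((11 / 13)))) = -3465 / 13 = -266.54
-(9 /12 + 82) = -331 /4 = -82.75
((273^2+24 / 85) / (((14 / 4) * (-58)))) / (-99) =2111663 / 569415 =3.71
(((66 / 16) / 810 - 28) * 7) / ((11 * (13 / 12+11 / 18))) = -423283 / 40260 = -10.51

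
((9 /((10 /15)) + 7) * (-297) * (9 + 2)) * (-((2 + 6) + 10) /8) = 1205523 /8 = 150690.38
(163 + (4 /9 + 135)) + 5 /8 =299.07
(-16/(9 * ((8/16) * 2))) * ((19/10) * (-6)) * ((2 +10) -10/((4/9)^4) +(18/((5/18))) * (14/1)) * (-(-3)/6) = 2686999/400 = 6717.50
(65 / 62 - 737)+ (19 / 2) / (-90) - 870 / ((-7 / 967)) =4665647807 / 39060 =119448.23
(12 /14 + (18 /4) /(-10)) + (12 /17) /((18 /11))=5987 /7140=0.84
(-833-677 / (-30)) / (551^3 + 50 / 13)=-316069 / 65240820390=-0.00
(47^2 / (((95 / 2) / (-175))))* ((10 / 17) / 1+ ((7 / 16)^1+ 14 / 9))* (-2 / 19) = 2211.33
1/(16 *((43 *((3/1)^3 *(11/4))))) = 1/51084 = 0.00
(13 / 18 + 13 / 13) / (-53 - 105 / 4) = -62 / 2853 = -0.02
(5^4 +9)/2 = 317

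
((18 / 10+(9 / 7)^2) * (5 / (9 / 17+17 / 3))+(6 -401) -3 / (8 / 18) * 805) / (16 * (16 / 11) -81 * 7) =992301409 / 92609804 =10.71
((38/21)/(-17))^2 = 0.01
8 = 8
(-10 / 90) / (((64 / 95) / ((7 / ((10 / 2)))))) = -133 / 576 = -0.23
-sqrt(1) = -1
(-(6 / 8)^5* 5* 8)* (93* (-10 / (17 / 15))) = 8474625 / 1088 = 7789.18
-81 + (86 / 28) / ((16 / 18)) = -8685 / 112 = -77.54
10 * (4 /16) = 5 /2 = 2.50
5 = 5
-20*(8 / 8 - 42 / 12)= 50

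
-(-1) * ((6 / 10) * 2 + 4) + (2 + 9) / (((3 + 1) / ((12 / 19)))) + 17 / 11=8864 / 1045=8.48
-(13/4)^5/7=-371293/7168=-51.80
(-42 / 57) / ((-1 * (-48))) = -7 / 456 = -0.02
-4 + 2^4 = 12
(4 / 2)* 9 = 18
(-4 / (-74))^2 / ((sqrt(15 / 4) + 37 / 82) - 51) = -135956 / 2348630389 - 6724 * sqrt(15) / 11743151945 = -0.00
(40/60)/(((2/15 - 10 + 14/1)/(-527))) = -85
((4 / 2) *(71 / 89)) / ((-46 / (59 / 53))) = -4189 / 108491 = -0.04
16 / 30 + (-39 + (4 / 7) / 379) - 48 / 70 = -1558009 / 39795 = -39.15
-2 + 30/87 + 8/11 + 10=2894/319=9.07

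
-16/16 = -1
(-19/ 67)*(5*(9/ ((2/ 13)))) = -11115/ 134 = -82.95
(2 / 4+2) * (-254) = -635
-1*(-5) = 5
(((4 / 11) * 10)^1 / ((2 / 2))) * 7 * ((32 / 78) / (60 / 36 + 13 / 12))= 17920 / 4719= 3.80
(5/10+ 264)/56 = 529/112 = 4.72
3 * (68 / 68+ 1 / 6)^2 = 49 / 12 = 4.08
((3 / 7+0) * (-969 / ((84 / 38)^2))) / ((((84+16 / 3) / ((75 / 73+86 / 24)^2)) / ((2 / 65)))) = -38820520187 / 62382552960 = -0.62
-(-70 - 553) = 623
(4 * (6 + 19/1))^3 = 1000000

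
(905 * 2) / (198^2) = 905 / 19602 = 0.05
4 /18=2 /9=0.22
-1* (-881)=881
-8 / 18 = -4 / 9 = -0.44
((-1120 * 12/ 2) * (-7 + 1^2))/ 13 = 40320/ 13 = 3101.54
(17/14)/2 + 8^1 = 241/28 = 8.61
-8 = -8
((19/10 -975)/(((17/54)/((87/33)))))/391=-7619373/365585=-20.84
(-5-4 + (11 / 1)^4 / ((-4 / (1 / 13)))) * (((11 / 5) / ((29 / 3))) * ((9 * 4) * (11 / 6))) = -567369 / 130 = -4364.38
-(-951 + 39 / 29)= 27540 / 29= 949.66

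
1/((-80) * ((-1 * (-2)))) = -1/160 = -0.01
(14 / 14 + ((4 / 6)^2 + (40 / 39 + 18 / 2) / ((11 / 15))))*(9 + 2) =19454 / 117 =166.27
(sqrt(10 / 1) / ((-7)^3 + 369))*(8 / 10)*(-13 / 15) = -0.08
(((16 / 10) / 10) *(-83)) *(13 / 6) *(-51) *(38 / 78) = 714.91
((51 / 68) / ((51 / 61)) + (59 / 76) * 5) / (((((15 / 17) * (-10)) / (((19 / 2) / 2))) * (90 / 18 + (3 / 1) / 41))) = -42189 / 83200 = -0.51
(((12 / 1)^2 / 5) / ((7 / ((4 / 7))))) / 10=288 / 1225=0.24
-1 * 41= -41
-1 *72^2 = -5184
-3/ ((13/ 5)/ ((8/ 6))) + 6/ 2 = 19/ 13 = 1.46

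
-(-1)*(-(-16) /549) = 16 /549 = 0.03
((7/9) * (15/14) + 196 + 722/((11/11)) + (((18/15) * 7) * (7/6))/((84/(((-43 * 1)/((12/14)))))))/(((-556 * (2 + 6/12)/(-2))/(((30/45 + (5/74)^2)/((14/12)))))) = 3624277171/4795333200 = 0.76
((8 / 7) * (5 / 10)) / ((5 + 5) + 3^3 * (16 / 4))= 2 / 413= 0.00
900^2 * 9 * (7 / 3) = 17010000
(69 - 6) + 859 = 922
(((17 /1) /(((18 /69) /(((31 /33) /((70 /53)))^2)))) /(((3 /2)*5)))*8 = 2110969118 /60031125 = 35.16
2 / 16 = 1 / 8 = 0.12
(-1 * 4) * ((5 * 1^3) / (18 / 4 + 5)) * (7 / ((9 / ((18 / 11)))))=-2.68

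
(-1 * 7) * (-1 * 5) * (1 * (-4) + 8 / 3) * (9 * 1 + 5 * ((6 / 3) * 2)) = -4060 / 3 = -1353.33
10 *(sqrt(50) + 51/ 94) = 76.14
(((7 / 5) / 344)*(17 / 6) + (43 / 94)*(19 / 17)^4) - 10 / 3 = -35217998789 / 13503675280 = -2.61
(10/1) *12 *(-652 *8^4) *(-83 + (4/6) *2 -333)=132888657920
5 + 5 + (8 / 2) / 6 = 32 / 3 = 10.67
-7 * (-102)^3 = 7428456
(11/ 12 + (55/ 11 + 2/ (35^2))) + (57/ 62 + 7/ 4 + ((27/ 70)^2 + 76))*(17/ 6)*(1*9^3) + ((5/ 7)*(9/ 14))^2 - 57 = 726809682283/ 4465860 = 162747.98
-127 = -127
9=9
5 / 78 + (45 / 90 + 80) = 3142 / 39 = 80.56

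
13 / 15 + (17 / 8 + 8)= 1319 / 120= 10.99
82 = 82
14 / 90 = 7 / 45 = 0.16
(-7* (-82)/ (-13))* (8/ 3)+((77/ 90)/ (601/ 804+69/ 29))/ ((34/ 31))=-1352189827/ 11508575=-117.49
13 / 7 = 1.86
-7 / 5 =-1.40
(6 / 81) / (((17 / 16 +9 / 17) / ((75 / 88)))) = 1700 / 42867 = 0.04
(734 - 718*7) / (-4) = 1073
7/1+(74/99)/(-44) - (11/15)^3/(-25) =142906477/20418750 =7.00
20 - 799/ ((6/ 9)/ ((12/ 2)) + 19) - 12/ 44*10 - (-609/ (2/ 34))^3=1109682256952.46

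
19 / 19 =1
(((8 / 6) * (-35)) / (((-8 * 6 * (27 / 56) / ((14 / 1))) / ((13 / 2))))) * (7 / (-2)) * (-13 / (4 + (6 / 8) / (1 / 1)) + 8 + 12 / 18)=-52749970 / 13851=-3808.39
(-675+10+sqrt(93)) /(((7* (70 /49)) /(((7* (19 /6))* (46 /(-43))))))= 406847 /258- 3059* sqrt(93) /1290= 1554.06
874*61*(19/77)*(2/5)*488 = 988654816/385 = 2567934.59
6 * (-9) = -54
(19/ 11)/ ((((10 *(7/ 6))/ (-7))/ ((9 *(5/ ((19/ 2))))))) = -54/ 11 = -4.91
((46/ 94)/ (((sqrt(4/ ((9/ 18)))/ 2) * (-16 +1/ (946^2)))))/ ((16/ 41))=-210976447 * sqrt(2)/ 5383814280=-0.06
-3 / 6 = -1 / 2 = -0.50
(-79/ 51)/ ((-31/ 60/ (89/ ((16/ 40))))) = 351550/ 527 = 667.08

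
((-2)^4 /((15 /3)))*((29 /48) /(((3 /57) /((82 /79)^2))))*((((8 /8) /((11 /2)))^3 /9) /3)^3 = 1896921088 /4344811112288830095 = 0.00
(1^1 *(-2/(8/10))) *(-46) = 115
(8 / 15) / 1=8 / 15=0.53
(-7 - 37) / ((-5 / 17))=748 / 5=149.60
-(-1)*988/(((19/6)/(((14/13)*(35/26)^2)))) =102900/169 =608.88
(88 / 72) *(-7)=-77 / 9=-8.56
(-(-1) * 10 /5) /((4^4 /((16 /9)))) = 1 /72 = 0.01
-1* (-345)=345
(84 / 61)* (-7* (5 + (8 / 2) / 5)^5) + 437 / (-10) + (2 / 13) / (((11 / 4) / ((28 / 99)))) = -341718350666293 / 5397356250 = -63312.17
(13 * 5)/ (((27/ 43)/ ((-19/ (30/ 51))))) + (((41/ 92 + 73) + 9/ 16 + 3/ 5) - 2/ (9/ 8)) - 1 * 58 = -165375667/ 49680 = -3328.82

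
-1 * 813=-813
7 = 7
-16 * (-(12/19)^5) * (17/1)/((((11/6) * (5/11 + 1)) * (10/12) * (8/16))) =304570368/12380495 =24.60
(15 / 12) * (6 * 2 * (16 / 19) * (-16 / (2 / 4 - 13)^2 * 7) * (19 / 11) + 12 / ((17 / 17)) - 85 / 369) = -1881779 / 2029500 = -0.93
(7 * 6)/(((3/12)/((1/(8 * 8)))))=21/8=2.62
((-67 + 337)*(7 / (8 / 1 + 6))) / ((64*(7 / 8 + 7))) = 15 / 56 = 0.27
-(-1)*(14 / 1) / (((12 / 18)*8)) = 21 / 8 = 2.62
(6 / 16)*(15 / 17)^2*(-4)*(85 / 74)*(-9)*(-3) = -91125 / 2516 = -36.22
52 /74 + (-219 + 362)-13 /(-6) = 32383 /222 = 145.87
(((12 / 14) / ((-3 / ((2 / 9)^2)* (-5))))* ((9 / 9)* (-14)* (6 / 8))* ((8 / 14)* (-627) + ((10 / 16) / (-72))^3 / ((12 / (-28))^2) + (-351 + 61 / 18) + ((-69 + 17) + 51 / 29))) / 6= 264001978431727 / 70701890273280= 3.73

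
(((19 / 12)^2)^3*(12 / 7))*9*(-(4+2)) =-47045881 / 32256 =-1458.52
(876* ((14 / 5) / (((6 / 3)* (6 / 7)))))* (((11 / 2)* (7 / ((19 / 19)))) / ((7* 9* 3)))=39347 / 135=291.46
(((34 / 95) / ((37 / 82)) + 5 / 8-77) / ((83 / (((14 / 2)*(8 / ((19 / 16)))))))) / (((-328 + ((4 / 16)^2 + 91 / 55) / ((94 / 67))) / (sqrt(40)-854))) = -3363172334584832 / 29967319196413 + 7876281814016*sqrt(10) / 29967319196413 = -111.40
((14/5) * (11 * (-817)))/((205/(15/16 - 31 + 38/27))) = 778750511/221400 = 3517.39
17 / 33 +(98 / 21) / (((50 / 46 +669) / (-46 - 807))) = -459887 / 84766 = -5.43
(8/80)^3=0.00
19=19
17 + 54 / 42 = 128 / 7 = 18.29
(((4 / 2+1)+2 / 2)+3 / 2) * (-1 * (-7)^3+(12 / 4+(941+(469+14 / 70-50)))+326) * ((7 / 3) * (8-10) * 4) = -1043196 / 5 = -208639.20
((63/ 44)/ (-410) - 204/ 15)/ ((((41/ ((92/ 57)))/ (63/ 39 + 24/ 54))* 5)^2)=-15080186037086/ 4214787692061375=-0.00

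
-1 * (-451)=451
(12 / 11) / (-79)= -12 / 869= -0.01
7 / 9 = 0.78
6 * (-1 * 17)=-102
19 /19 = 1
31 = 31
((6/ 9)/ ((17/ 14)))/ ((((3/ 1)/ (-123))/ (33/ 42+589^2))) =-398266210/ 51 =-7809141.37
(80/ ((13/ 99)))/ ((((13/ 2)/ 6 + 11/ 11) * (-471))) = -0.62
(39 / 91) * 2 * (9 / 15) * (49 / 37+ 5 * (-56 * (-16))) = 426366 / 185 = 2304.68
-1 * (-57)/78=19/26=0.73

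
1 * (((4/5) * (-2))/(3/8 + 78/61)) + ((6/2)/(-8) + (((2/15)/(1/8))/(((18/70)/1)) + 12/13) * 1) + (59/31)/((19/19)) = 659382341/117079560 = 5.63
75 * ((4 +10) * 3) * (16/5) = 10080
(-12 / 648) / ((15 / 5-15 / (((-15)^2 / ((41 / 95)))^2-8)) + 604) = -456877177 / 14975518746096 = -0.00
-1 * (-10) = 10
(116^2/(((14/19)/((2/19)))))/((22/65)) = 437320/77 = 5679.48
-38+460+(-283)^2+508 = 81019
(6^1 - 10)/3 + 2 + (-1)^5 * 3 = -7/3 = -2.33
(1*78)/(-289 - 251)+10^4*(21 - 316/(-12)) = 42599987/90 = 473333.19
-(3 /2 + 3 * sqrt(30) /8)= -3 * sqrt(30) /8 - 3 /2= -3.55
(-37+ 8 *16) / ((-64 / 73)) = -6643 / 64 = -103.80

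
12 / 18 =2 / 3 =0.67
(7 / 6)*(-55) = -385 / 6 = -64.17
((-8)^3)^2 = 262144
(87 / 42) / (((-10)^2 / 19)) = 551 / 1400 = 0.39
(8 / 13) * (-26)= -16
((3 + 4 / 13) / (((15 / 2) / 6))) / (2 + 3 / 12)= 688 / 585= 1.18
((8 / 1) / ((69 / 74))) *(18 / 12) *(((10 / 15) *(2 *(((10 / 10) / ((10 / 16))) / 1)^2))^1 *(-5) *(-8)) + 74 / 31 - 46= 18326008 / 10695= 1713.51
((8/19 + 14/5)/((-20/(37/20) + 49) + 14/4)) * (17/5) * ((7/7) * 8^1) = 3079584/1465375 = 2.10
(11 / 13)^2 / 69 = 121 / 11661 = 0.01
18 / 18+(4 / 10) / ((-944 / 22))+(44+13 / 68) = 226587 / 5015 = 45.18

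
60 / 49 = 1.22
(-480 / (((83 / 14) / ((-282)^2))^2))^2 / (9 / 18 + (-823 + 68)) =-235991426227791184100170137600 / 23871535463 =-9885892199668898361.73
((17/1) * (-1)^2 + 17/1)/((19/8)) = 272/19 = 14.32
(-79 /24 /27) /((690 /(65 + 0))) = -1027 /89424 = -0.01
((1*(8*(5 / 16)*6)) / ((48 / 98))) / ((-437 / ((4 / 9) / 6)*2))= -245 / 94392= -0.00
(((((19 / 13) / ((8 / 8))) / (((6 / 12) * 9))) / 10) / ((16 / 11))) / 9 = 209 / 84240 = 0.00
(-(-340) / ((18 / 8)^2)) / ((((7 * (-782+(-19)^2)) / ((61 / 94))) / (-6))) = 331840 / 3739743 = 0.09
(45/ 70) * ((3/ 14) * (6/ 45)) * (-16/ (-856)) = 9/ 26215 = 0.00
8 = 8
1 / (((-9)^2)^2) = 1 / 6561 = 0.00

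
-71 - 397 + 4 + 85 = -379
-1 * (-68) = 68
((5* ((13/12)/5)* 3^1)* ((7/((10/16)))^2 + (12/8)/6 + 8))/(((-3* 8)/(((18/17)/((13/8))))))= -40107/3400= -11.80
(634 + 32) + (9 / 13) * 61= 9207 / 13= 708.23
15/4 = 3.75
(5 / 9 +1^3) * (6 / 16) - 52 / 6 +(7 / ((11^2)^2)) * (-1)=-1420261 / 175692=-8.08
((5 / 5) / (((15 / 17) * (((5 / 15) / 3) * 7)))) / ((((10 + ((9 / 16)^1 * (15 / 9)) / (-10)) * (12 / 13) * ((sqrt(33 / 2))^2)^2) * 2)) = 3536 / 12082455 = 0.00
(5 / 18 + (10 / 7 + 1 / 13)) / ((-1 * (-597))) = 2921 / 977886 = 0.00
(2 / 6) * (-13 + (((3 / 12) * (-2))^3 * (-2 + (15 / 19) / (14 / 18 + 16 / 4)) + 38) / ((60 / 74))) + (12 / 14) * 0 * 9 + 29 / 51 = 13279887 / 1111120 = 11.95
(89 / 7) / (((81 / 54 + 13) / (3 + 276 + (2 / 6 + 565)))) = 740.35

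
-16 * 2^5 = -512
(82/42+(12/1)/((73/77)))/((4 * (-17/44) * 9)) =-246367/234549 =-1.05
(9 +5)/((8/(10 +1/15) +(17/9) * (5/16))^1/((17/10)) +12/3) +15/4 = 23698209/3559484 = 6.66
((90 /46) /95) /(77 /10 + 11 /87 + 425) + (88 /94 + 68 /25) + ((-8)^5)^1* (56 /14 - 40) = 228089932843843218 /193353632525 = 1179651.66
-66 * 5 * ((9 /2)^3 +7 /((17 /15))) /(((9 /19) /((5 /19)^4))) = -151628125 /466412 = -325.09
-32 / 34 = -16 / 17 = -0.94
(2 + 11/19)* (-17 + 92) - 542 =-6623/19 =-348.58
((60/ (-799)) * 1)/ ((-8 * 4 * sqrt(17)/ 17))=15 * sqrt(17)/ 6392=0.01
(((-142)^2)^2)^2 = 165312903998914816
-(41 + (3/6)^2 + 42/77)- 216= -11343/44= -257.80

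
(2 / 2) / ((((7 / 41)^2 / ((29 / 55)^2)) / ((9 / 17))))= 12723489 / 2519825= 5.05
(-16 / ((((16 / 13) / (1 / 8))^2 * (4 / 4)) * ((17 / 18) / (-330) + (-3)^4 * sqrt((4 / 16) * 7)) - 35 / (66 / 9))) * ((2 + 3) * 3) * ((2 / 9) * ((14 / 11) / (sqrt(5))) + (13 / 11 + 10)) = -2654594765881344000 * sqrt(7) / 27186967061413439279 - 13428844344115200 * sqrt(35) / 27186967061413439279 - 3414422049386400 / 27186967061413439279 - 17272595733120 * sqrt(5) / 27186967061413439279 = -0.26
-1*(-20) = 20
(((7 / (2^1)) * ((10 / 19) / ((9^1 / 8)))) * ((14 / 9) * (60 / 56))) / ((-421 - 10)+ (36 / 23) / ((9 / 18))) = -32200 / 5048433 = -0.01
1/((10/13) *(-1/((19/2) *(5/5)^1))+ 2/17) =4199/154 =27.27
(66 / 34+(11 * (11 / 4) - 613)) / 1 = -39495 / 68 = -580.81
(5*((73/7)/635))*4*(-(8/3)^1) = -2336/2667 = -0.88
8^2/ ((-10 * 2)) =-16/ 5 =-3.20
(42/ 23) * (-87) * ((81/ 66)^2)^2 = -970942707/ 2693944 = -360.42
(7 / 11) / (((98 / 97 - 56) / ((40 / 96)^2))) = -2425 / 1207008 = -0.00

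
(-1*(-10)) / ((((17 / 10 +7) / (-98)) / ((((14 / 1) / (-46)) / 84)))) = 2450 / 6003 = 0.41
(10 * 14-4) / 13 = 136 / 13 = 10.46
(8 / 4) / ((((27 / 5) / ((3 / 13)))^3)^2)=31250 / 2565164201769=0.00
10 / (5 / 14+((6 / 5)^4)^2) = 54687500 / 25467749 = 2.15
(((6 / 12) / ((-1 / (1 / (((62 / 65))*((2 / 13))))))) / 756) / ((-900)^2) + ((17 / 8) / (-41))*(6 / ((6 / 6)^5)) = -0.31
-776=-776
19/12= 1.58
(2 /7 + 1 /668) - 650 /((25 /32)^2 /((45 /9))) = -124487109 /23380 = -5324.51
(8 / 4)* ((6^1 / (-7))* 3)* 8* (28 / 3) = -384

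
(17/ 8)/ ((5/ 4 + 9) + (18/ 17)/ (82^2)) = 485809/ 2343350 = 0.21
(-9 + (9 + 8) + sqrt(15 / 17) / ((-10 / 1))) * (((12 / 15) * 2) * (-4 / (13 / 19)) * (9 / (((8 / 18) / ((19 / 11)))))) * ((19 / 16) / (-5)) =2222316 / 3575 -555579 * sqrt(255) / 1215500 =614.33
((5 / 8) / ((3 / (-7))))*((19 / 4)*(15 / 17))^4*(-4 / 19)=4051096875 / 42762752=94.73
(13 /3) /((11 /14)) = 182 /33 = 5.52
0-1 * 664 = -664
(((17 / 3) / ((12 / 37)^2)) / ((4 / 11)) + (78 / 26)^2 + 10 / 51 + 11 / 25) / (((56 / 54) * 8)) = 115878011 / 6092800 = 19.02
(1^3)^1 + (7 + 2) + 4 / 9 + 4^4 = 2398 / 9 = 266.44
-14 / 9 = -1.56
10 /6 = 5 /3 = 1.67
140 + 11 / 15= 2111 / 15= 140.73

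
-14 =-14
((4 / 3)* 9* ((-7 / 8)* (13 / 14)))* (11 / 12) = -143 / 16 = -8.94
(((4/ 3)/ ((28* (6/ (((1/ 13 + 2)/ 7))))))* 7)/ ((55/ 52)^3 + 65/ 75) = 243360/ 30264703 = 0.01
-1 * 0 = 0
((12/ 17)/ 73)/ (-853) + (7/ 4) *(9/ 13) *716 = 11937527565/ 13761449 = 867.46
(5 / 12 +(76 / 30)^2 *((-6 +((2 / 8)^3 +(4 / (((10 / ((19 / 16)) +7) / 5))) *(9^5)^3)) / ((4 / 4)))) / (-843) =-2032875202877.08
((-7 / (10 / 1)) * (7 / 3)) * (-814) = 19943 / 15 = 1329.53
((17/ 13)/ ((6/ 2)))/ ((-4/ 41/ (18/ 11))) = -2091/ 286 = -7.31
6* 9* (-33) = -1782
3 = 3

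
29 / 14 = 2.07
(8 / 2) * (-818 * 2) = -6544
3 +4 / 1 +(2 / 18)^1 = 64 / 9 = 7.11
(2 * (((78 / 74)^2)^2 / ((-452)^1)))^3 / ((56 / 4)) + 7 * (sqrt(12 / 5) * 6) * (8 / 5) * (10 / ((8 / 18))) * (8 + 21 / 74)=-12381557655576425121 / 1063834430441503771327094384 + 926856 * sqrt(15) / 185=19403.77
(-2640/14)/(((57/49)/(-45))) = 138600/19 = 7294.74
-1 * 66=-66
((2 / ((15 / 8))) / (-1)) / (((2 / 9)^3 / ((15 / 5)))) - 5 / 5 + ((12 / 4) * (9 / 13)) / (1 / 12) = -17399 / 65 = -267.68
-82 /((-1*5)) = 82 /5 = 16.40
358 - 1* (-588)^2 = -345386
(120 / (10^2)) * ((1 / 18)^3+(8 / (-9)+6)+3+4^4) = 1540297 / 4860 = 316.93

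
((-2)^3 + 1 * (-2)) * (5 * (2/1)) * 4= -400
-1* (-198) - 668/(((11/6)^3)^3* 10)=197.71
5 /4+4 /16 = 3 /2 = 1.50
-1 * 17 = -17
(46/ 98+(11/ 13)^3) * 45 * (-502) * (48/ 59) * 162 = -20332626480000/ 6351527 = -3201218.62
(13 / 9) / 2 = 13 / 18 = 0.72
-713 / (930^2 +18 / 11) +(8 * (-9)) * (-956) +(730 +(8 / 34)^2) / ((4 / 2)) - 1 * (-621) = 191966221925753 / 2749522302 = 69818.03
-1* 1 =-1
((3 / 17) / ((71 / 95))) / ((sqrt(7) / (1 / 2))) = 285 * sqrt(7) / 16898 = 0.04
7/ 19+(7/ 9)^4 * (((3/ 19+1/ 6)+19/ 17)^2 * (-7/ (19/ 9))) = -112130632243/ 52022195244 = -2.16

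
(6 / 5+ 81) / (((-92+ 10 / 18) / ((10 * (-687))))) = 5082426 / 823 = 6175.49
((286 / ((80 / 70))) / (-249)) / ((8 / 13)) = -13013 / 7968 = -1.63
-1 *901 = -901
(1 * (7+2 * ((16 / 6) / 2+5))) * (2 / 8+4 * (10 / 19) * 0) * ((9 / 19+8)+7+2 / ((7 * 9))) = 273760 / 3591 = 76.24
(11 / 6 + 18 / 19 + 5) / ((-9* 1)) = -887 / 1026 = -0.86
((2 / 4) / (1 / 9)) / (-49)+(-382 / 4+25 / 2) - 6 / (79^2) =-50821051 / 611618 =-83.09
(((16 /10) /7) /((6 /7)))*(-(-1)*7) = 28 /15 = 1.87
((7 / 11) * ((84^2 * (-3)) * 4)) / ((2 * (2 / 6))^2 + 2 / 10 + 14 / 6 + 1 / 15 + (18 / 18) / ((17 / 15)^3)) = -32759490960 / 2268629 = -14440.22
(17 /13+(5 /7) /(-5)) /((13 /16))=1696 /1183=1.43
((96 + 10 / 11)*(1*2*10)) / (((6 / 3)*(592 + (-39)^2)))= 10660 / 23243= 0.46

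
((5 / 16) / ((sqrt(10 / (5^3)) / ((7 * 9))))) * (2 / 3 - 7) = -440.84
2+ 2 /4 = 2.50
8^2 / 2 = 32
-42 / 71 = -0.59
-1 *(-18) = 18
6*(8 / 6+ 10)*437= 29716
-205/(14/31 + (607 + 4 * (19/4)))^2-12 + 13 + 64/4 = 1282224359/75427280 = 17.00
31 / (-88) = -31 / 88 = -0.35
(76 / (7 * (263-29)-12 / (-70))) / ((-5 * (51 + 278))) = -19 / 673698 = -0.00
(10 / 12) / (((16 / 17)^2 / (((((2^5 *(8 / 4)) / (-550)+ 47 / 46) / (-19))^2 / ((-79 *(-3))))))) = 0.00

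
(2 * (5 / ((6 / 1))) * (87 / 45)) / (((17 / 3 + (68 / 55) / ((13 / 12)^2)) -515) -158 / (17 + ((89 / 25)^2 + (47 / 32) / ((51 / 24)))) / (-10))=-347861536165 / 54816209383956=-0.01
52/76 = 0.68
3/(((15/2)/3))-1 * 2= -4/5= -0.80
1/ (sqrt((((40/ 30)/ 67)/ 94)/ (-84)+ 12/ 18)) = 3*sqrt(11661408290)/ 264515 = 1.22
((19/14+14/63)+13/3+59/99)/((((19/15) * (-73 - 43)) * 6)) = -15035/2036496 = -0.01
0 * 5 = 0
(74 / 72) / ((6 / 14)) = 259 / 108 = 2.40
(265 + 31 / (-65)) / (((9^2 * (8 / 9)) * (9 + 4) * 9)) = 0.03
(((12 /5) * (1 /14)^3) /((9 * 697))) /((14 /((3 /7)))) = 1 /234289580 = 0.00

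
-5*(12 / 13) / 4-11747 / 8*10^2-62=-3819417 / 26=-146900.65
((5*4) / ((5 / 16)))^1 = 64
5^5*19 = 59375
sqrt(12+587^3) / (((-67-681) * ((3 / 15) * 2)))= -5 * sqrt(202262015) / 1496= -47.53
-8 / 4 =-2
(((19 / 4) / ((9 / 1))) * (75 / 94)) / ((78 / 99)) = 0.53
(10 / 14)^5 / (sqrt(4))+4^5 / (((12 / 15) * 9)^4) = 104538125 / 220541454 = 0.47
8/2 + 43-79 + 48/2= -8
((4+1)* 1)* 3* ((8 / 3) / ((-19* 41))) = -40 / 779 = -0.05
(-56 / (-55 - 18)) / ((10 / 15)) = 84 / 73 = 1.15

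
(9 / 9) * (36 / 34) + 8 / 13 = 1.67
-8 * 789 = -6312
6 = 6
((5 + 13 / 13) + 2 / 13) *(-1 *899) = -71920 / 13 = -5532.31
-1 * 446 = -446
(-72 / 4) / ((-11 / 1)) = 1.64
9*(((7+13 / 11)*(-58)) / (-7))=46980 / 77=610.13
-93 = -93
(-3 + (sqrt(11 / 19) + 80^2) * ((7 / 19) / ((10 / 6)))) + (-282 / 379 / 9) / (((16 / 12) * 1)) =21 * sqrt(209) / 1805 + 20330941 / 14402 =1411.84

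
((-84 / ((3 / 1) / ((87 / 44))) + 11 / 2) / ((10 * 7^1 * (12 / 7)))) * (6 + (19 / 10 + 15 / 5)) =-119573 / 26400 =-4.53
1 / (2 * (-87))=-1 / 174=-0.01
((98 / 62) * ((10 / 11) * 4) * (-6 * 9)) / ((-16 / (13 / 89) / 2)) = 171990 / 30349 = 5.67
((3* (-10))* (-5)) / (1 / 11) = 1650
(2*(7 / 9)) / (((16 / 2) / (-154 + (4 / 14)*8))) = -59 / 2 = -29.50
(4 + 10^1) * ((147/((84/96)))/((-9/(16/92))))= -3136/69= -45.45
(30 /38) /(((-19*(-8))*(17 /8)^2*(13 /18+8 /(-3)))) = -0.00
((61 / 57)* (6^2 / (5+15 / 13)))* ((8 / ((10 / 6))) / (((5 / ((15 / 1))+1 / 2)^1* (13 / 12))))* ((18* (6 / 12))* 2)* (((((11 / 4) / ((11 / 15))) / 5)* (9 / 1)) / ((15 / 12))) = 38421216 / 11875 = 3235.47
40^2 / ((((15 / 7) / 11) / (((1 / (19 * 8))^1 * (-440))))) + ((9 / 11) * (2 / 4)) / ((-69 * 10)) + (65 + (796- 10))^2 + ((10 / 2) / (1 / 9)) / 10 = 700430.06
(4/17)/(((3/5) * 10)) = 2/51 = 0.04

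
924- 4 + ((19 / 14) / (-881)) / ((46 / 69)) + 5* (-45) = 17144203 / 24668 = 695.00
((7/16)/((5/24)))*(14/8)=147/40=3.68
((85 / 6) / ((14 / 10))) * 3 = 425 / 14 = 30.36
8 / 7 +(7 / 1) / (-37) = 247 / 259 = 0.95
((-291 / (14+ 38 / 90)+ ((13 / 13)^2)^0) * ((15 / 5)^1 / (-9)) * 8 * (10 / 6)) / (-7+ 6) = -497840 / 5841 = -85.23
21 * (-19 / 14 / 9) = -19 / 6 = -3.17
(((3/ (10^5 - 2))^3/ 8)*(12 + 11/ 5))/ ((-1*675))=-71/ 999940001199992000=-0.00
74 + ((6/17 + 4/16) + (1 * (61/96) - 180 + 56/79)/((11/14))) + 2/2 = -9784157/64464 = -151.78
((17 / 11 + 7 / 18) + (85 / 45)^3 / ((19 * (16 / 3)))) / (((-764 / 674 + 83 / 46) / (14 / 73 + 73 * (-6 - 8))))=-13055834781500 / 4283753661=-3047.76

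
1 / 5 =0.20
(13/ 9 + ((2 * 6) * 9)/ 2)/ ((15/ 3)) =499/ 45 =11.09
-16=-16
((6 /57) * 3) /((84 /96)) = 48 /133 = 0.36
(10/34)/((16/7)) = 35/272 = 0.13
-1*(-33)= 33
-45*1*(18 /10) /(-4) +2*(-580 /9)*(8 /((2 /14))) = -259111 /36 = -7197.53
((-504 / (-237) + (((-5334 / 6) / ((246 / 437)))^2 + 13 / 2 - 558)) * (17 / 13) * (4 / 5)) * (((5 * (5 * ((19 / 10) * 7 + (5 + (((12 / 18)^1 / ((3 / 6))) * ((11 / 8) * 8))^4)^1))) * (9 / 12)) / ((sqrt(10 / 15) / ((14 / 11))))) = 4091512169468294715977 * sqrt(6) / 2839773816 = 3529195541954.08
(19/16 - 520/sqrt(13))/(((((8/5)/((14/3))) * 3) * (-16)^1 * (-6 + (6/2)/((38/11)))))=2527/179712 - 665 * sqrt(13)/1404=-1.69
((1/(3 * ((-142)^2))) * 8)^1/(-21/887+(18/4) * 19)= 3548/2293176105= 0.00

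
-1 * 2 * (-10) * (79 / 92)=17.17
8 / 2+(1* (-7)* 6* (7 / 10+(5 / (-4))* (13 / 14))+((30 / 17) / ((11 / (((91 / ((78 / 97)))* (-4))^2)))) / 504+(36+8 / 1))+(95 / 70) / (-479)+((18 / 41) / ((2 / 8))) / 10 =132.75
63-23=40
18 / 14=9 / 7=1.29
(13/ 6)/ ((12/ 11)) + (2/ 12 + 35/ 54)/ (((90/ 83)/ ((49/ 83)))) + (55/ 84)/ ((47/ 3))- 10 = -24075157/ 3197880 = -7.53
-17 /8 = -2.12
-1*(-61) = 61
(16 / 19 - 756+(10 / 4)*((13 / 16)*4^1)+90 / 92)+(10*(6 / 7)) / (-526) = -4801813967 / 6436136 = -746.07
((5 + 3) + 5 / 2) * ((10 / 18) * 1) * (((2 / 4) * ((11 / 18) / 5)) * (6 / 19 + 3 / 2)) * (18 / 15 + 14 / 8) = 1.91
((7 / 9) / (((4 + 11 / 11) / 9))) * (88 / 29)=616 / 145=4.25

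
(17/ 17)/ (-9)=-1/ 9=-0.11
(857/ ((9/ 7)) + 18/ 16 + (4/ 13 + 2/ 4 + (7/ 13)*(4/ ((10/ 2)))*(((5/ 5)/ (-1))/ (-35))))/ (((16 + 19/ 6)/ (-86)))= -51741943/ 17250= -2999.53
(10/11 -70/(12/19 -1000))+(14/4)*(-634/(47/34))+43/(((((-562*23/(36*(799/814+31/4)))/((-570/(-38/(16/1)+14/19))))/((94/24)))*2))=-4802221214949011/2072792768882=-2316.79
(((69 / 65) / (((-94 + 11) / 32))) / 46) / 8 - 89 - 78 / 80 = -3883369 / 43160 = -89.98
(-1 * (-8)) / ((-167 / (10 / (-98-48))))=40 / 12191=0.00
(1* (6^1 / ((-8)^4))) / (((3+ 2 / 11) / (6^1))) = 99 / 35840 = 0.00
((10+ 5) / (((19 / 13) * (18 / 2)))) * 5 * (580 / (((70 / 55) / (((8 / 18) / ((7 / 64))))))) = 10558.46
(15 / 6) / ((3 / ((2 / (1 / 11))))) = 55 / 3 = 18.33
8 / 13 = 0.62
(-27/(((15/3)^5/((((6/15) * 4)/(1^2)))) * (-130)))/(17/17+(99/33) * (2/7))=756/13203125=0.00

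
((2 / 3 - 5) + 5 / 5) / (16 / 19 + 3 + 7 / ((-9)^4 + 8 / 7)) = -4363825 / 5031279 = -0.87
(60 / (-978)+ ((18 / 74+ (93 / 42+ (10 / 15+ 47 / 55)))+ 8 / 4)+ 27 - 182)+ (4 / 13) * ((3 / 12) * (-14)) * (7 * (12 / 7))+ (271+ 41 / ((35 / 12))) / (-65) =-11590485139 / 69658050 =-166.39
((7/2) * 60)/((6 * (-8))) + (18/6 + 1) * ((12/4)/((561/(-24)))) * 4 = -9617/1496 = -6.43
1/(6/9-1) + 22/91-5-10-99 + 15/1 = -101.76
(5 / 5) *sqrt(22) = sqrt(22) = 4.69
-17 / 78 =-0.22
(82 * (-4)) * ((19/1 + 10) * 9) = -85608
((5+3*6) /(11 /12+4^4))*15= 4140 /3083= 1.34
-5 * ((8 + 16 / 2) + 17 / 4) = -405 / 4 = -101.25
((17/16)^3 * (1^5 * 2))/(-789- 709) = -4913/3067904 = -0.00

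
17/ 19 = 0.89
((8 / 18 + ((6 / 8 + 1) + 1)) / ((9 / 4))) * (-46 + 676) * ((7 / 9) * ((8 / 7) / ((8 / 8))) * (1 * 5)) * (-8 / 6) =-1288000 / 243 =-5300.41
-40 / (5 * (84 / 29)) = -58 / 21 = -2.76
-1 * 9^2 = -81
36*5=180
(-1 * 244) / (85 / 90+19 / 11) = -48312 / 529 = -91.33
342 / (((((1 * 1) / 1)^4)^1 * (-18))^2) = 19 / 18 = 1.06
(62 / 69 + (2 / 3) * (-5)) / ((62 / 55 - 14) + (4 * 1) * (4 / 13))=10010 / 47863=0.21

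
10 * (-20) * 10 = -2000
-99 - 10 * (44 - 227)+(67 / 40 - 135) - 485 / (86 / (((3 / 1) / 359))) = 986503259 / 617480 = 1597.63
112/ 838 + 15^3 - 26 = 1403287/ 419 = 3349.13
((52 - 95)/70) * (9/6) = -129/140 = -0.92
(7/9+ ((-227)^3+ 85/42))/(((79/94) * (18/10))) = -346350544675/44793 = -7732247.11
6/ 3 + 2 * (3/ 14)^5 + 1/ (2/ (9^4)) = 882703883/ 268912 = 3282.50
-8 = -8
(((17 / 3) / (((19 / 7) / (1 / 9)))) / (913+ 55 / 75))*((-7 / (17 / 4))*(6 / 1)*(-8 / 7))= 160 / 55803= 0.00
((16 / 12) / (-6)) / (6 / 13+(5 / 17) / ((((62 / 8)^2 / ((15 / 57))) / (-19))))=-212381 / 417699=-0.51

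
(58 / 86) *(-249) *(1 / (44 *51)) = -2407 / 32164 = -0.07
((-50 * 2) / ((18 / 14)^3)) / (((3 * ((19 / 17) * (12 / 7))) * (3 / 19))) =-1020425 / 19683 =-51.84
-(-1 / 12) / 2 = 1 / 24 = 0.04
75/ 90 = 0.83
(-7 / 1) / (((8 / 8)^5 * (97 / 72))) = -504 / 97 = -5.20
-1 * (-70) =70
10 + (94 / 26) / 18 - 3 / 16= 18745 / 1872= 10.01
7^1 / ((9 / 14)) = 98 / 9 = 10.89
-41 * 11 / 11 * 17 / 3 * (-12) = 2788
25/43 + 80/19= 3915/817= 4.79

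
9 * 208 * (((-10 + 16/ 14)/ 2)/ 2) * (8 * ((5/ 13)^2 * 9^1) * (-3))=12052800/ 91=132448.35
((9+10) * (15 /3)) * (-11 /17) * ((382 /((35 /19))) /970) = -758461 /57715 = -13.14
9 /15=0.60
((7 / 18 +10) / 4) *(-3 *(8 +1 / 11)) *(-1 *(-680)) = -128605 / 3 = -42868.33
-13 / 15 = -0.87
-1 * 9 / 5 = -9 / 5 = -1.80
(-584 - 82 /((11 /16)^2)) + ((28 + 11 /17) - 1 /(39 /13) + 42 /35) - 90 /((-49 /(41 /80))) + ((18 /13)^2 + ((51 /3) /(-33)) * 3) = -1485354384617 /2044082040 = -726.66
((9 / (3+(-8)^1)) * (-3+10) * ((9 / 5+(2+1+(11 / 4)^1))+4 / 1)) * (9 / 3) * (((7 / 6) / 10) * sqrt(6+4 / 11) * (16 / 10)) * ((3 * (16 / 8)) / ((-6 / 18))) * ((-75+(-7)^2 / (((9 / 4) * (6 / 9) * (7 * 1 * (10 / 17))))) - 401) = -195064443 * sqrt(770) / 3125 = -1732101.96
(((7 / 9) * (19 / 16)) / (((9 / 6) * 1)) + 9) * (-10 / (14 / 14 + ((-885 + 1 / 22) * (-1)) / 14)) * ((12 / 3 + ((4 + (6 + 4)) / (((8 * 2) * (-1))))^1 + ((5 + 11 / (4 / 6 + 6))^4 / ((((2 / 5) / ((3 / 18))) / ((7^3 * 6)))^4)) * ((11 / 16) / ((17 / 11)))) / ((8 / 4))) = -419049802589533658447965445 / 1189824823296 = -352194536863586.75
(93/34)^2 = 8649/1156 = 7.48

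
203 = 203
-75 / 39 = -25 / 13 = -1.92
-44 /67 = -0.66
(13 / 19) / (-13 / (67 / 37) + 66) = 871 / 74879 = 0.01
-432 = -432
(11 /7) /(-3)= -11 /21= -0.52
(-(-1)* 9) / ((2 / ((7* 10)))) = 315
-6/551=-0.01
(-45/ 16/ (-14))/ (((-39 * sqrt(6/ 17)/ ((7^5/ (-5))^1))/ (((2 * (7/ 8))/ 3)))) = 16807 * sqrt(102)/ 9984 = 17.00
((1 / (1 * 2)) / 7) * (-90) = -6.43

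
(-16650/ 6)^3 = -21369234375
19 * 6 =114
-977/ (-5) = 977/ 5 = 195.40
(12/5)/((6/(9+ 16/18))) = 178/45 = 3.96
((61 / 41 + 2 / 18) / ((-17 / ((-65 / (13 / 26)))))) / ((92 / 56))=1073800 / 144279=7.44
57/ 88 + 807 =807.65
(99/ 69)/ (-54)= -0.03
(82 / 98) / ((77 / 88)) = 328 / 343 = 0.96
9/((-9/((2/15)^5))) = -32/759375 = -0.00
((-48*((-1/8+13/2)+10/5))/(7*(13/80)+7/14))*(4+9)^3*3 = -211966560/131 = -1618065.34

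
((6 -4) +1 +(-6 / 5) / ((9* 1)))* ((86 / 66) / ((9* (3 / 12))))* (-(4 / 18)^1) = -14792 / 40095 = -0.37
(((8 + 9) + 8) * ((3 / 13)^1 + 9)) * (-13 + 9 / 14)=-259500 / 91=-2851.65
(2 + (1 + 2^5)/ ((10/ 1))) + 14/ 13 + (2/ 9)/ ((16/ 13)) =6.56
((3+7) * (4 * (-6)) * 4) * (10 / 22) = -4800 / 11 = -436.36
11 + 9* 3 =38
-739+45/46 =-33949/46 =-738.02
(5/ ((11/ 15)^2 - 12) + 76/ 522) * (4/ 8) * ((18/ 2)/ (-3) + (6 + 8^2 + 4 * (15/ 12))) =-782492/ 74791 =-10.46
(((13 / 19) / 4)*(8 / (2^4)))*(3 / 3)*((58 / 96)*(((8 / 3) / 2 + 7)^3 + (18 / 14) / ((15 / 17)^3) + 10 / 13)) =2588908967 / 86184000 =30.04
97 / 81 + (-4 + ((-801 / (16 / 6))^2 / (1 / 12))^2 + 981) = 24307629709459753 / 20736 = 1172242945093.55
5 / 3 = 1.67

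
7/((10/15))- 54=-87/2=-43.50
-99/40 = -2.48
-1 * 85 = -85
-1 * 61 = -61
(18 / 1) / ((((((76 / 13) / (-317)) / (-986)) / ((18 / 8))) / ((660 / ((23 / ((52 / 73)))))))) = 1411958201940 / 31901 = 44260625.12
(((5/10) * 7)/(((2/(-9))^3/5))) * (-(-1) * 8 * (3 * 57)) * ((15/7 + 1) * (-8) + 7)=79158465/2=39579232.50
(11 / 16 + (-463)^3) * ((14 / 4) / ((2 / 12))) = -33348956361 / 16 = -2084309772.56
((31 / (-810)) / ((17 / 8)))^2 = 15376 / 47403225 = 0.00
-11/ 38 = -0.29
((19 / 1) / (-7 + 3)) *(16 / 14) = -38 / 7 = -5.43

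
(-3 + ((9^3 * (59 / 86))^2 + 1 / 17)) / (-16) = -31448714257 / 2011712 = -15632.81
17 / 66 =0.26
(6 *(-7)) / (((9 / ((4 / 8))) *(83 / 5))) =-35 / 249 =-0.14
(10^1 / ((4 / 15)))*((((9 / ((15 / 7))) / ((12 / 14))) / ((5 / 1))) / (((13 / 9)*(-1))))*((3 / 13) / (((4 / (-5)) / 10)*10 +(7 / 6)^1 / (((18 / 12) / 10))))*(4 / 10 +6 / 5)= -35721 / 26533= -1.35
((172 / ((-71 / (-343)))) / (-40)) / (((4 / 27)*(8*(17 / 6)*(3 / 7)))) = -2787561 / 193120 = -14.43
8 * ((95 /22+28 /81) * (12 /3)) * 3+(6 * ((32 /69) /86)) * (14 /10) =447.78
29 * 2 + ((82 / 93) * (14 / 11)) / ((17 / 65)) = 1083298 / 17391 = 62.29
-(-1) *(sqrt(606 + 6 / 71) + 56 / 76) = 25.36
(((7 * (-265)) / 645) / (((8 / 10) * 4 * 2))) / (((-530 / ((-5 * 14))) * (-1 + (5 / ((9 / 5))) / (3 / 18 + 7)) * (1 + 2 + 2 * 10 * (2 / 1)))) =0.00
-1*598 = -598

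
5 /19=0.26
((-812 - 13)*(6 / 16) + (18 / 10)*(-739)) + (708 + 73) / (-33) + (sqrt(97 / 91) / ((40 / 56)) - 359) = -242669 / 120 + sqrt(8827) / 65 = -2020.80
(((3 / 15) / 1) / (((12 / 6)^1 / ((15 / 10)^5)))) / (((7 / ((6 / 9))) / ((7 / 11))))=81 / 1760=0.05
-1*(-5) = 5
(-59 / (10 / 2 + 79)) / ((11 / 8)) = -118 / 231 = -0.51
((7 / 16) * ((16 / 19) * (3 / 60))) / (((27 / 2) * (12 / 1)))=0.00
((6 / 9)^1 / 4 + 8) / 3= 49 / 18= 2.72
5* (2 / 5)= 2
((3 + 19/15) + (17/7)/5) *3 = 499/35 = 14.26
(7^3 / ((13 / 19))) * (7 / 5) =45619 / 65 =701.83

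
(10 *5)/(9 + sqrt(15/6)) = 900/157 -50 *sqrt(10)/157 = 4.73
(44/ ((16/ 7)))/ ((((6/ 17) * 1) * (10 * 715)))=119/ 15600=0.01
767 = 767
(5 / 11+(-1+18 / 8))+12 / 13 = 1503 / 572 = 2.63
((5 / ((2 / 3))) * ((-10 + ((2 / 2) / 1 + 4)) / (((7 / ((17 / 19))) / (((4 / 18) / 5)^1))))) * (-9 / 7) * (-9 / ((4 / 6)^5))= -557685 / 29792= -18.72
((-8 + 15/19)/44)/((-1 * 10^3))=137/836000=0.00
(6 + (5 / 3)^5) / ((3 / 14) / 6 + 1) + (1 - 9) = 71948 / 7047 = 10.21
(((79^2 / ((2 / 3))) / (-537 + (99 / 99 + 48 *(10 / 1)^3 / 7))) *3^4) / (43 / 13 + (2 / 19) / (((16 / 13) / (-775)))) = -1.90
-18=-18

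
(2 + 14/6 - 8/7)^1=67/21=3.19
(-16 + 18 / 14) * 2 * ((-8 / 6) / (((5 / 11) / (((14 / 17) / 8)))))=2266 / 255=8.89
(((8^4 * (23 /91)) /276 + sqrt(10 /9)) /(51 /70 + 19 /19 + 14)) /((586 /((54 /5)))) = 42 * sqrt(10) /107531 + 6144 /1397903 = 0.01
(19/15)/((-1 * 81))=-19/1215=-0.02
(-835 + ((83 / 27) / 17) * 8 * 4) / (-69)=380609 / 31671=12.02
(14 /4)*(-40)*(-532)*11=819280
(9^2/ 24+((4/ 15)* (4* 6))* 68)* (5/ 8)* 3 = 52629/ 64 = 822.33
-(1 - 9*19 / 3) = 56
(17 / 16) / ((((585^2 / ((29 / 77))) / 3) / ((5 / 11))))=493 / 309188880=0.00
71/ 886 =0.08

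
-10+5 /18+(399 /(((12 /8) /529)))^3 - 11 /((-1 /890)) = 50151558209834237 /18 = 2786197678324124.28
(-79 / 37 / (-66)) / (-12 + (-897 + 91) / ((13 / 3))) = -79 / 483516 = -0.00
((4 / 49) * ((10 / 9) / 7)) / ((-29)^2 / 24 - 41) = -320 / 147147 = -0.00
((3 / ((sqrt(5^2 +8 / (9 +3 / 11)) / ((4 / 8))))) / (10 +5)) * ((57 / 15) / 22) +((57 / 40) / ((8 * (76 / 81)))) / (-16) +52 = 19 * sqrt(67269) / 1450900 +1064717 / 20480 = 51.99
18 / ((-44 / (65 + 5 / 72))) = -4685 / 176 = -26.62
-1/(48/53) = -53/48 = -1.10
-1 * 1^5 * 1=-1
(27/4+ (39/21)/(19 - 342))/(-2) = -60995/18088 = -3.37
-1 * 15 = -15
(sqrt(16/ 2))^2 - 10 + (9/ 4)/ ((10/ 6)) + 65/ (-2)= -663/ 20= -33.15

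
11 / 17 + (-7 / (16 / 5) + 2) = 125 / 272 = 0.46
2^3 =8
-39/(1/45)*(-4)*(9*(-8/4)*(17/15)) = -143208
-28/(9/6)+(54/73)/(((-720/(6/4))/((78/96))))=-5232991/280320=-18.67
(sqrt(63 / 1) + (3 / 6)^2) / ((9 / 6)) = 5.46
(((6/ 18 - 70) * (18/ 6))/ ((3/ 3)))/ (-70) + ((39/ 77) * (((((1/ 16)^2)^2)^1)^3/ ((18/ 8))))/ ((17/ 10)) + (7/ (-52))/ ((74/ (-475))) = 1279274966343330456229/ 332296515208788049920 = 3.85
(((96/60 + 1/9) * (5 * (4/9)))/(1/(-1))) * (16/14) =-352/81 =-4.35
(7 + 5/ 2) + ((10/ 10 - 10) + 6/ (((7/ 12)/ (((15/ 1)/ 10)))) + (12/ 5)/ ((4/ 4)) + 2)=1423/ 70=20.33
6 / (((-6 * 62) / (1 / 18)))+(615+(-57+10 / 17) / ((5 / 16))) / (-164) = -5153617 / 1944630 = -2.65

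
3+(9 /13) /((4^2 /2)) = 321 /104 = 3.09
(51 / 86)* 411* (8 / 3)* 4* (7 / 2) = 391272 / 43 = 9099.35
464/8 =58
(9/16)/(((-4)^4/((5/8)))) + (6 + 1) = 229421/32768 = 7.00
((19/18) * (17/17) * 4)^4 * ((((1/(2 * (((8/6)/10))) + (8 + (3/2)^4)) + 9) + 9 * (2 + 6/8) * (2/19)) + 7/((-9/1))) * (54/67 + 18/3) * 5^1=394210599320/1318761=298924.98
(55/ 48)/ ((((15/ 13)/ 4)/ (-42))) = -1001/ 6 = -166.83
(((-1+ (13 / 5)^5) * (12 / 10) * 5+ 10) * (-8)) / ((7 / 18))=-322597152 / 21875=-14747.30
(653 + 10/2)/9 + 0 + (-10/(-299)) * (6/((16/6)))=393889/5382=73.19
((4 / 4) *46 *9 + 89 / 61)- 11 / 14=354131 / 854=414.67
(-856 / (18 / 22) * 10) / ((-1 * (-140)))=-4708 / 63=-74.73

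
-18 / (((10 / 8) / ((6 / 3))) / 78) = -11232 / 5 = -2246.40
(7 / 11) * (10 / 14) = 5 / 11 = 0.45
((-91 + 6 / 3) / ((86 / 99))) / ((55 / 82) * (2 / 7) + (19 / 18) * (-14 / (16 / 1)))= 182070504 / 1300793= 139.97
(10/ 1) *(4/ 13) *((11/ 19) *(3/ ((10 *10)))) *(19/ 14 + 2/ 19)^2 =4993593/ 43691830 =0.11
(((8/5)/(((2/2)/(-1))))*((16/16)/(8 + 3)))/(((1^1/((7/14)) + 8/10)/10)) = -40/77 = -0.52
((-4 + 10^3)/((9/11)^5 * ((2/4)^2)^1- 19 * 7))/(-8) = 80203398/85620083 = 0.94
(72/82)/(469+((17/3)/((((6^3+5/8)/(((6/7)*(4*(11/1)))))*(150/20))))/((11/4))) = 6550740/3499361849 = 0.00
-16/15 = -1.07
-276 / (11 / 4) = -1104 / 11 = -100.36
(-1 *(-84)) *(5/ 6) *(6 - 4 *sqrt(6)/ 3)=420 - 280 *sqrt(6)/ 3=191.38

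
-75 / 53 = -1.42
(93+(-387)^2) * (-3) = -449586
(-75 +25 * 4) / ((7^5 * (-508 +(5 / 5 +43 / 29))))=-145 / 49278124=-0.00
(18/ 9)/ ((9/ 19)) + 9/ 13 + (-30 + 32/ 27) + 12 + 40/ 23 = -82031/ 8073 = -10.16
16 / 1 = 16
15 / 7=2.14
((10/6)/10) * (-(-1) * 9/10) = 3/20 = 0.15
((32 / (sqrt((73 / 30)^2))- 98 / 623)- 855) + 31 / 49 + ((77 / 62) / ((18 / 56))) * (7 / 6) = -222992590193 / 266461461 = -836.87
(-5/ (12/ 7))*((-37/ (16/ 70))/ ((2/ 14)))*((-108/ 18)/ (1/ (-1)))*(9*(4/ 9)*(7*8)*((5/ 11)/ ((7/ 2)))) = 6345500/ 11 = 576863.64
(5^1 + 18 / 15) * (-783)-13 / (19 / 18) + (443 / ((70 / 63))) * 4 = -310851 / 95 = -3272.12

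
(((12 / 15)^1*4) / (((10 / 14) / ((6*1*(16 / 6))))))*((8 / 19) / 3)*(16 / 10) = 114688 / 7125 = 16.10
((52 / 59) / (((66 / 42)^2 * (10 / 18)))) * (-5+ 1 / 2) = -103194 / 35695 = -2.89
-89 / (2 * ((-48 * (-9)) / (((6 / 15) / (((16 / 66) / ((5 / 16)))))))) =-979 / 18432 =-0.05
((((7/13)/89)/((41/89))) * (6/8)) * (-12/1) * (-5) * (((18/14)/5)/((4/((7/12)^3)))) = 0.01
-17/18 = -0.94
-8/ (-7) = 8/ 7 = 1.14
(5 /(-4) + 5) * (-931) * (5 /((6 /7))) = -162925 /8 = -20365.62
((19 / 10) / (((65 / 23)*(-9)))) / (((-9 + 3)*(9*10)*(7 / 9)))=437 / 2457000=0.00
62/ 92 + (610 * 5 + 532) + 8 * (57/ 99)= 5445491/ 1518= 3587.28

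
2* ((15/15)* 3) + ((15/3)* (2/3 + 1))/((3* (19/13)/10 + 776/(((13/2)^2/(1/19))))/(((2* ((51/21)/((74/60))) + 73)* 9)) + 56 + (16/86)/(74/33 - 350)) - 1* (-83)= 186674622860798947/2093966617975373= 89.15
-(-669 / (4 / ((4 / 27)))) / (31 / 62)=446 / 9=49.56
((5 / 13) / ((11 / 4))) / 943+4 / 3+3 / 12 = 2562371 / 1618188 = 1.58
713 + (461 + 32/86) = 50498/43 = 1174.37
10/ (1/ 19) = 190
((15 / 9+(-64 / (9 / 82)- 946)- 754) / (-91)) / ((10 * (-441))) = -20533 / 3611790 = -0.01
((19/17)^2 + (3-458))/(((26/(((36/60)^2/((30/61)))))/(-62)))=371961591/469625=792.04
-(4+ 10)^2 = -196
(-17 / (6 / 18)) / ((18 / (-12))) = 34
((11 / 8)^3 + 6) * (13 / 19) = 57239 / 9728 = 5.88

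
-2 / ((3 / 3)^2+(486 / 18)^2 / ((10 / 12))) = -10 / 4379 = -0.00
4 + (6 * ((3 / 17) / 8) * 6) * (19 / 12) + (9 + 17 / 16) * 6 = 4463 / 68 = 65.63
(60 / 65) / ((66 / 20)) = 0.28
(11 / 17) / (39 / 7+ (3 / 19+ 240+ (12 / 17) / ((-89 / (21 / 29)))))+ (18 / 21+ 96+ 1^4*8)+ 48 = 1534357851881 / 10037682186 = 152.86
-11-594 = -605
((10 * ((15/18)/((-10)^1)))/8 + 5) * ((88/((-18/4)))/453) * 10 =-25850/12231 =-2.11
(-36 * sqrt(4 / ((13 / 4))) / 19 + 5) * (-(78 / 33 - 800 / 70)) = 3490 / 77 - 100512 * sqrt(13) / 19019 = 26.27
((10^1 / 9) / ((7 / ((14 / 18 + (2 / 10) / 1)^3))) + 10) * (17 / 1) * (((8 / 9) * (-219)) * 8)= -925457820032 / 3444525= -268675.02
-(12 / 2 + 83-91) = 2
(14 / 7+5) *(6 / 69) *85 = 1190 / 23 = 51.74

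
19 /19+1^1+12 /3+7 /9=61 /9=6.78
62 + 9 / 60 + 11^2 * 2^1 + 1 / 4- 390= -428 / 5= -85.60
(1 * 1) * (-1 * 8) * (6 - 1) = -40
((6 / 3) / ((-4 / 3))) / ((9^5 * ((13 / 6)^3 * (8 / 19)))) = -19 / 3203226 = -0.00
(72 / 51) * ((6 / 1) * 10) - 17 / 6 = 8351 / 102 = 81.87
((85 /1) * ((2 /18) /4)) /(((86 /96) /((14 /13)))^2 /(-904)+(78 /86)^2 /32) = 1782215895040 /18825996839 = 94.67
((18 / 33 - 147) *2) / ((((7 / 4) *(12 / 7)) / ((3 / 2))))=-1611 / 11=-146.45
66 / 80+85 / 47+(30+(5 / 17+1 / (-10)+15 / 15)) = 1081131 / 31960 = 33.83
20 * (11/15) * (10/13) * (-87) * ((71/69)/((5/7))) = -1268344/897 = -1413.98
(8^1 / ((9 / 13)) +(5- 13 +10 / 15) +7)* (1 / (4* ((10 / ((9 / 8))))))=0.32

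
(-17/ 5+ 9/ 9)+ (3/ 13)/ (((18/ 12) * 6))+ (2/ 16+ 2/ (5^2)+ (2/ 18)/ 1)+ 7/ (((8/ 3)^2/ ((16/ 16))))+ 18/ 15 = 23611/ 187200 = 0.13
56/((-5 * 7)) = -8/5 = -1.60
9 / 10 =0.90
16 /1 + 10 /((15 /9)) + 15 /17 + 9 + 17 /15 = 8419 /255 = 33.02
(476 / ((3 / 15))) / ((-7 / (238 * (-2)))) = 161840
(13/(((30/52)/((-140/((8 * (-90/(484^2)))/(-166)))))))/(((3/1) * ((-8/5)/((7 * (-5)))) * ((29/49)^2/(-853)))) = 3025462638562.89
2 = 2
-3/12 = -1/4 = -0.25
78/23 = 3.39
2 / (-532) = -1 / 266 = -0.00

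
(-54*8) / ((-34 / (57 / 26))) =6156 / 221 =27.86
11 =11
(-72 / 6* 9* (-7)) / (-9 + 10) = 756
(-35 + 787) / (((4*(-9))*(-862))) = 94 / 3879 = 0.02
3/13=0.23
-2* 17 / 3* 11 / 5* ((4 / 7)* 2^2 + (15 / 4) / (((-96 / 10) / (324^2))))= 214696757 / 210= 1022365.51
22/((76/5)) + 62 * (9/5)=21479/190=113.05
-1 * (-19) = 19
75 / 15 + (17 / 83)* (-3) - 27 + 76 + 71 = 10324 / 83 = 124.39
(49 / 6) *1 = 49 / 6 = 8.17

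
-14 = -14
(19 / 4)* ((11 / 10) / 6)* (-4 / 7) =-209 / 420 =-0.50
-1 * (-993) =993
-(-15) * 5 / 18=25 / 6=4.17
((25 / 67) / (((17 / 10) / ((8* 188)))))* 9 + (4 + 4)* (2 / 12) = 10156556 / 3417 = 2972.36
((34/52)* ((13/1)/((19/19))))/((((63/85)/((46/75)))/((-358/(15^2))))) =-2379626/212625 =-11.19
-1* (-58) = 58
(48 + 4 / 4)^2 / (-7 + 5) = -2401 / 2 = -1200.50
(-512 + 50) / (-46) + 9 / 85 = 19842 / 1955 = 10.15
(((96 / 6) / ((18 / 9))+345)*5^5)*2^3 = 8825000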